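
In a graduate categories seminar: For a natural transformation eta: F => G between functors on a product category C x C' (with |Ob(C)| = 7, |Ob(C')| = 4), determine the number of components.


A natural transformation eta: F => G assigns one component morphism per
object of the domain category.
The domain is the product category C x C', so
|Ob(C x C')| = |Ob(C)| * |Ob(C')| = 7 * 4 = 28.
Therefore eta has 28 component morphisms.

28


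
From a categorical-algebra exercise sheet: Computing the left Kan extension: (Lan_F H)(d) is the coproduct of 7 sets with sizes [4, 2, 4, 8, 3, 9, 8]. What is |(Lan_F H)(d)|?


Pointwise, the left Kan extension (Lan_F H)(d) is the colimit, indexed
by the comma category (F downarrow d), of H composed with the
projection (F downarrow d) -> C. Here that colimit is given
as a coproduct (disjoint union) of sets, so its cardinality is the
sum of the sizes of the summands.
Coproduct of sets with sizes: 4 + 2 + 4 + 8 + 3 + 9 + 8
= 38

38


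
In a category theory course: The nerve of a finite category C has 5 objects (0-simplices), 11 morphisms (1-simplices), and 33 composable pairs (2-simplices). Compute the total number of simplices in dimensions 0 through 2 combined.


The 2-skeleton of the nerve N(C) consists of simplices in dimensions 0, 1, 2:
  |N(C)_0| = 5 (objects)
  |N(C)_1| = 11 (morphisms)
  |N(C)_2| = 33 (composable pairs)
Total = 5 + 11 + 33 = 49

49


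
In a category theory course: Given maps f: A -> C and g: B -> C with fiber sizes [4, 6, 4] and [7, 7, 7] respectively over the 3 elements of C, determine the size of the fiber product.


The pullback A x_C B consists of pairs (a, b) with f(a) = g(b).
For each element c in C, the fiber product has |f^-1(c)| * |g^-1(c)| elements.
Summing over C: 4 * 7 + 6 * 7 + 4 * 7
= 28 + 42 + 28 = 98

98


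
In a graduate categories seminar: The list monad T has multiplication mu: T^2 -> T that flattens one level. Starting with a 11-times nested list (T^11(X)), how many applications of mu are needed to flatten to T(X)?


Each application of mu: T^2 -> T removes one layer of nesting.
Starting at depth 11 (i.e., T^11(X)), we need to reach T(X).
Number of mu applications = 11 - 1 = 10

10


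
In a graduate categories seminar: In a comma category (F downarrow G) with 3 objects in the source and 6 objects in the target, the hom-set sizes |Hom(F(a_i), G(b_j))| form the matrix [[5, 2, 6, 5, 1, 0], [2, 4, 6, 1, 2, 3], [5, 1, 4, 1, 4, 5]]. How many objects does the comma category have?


Objects of (F downarrow G) are triples (a, b, h: F(a)->G(b)).
The count equals the sum of all entries in the hom-matrix.
sum(row 0) = 19
sum(row 1) = 18
sum(row 2) = 20
Grand total = 57

57


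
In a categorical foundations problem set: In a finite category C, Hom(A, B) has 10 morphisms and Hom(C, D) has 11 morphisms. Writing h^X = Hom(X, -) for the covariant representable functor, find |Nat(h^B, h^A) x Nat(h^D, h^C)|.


By the Yoneda lemma, Nat(h^B, h^A) is isomorphic to Hom(A, B),
so |Nat(h^B, h^A)| = |Hom(A, B)| and |Nat(h^D, h^C)| = |Hom(C, D)|.
|Hom(A, B)| = 10, |Hom(C, D)| = 11.
|Nat(h^B, h^A) x Nat(h^D, h^C)| = 10 * 11 = 110

110


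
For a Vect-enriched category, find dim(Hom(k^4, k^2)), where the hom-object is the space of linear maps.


In Vect-enriched categories, Hom(k^n, k^m) is the space of m x n matrices.
dim(Hom(k^4, k^2)) = 2 * 4 = 8

8


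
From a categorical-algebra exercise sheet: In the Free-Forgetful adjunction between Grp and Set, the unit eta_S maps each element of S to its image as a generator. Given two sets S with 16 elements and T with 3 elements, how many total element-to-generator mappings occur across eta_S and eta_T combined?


The unit eta_X: X -> U(F(X)) of the Free-Forgetful adjunction
maps each element of X to a generator of F(X). For X = S + T (disjoint
union in Set), |S + T| = |S| + |T|.
Total mappings = 16 + 3 = 19.

19


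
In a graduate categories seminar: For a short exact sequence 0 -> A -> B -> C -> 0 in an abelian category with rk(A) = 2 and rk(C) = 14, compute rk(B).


For a short exact sequence 0 -> A -> B -> C -> 0,
rank is additive: rank(B) = rank(A) + rank(C).
rank(B) = 2 + 14 = 16

16


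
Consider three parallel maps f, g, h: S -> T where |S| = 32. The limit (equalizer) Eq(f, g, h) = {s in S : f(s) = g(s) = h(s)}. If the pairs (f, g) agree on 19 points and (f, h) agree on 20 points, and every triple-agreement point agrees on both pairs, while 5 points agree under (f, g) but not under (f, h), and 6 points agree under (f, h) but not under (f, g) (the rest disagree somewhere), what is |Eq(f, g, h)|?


Eq(f, g, h) is the triple-agreement set: points in S where all three
maps take the same value. Using inclusion-exclusion on the pairwise data:
Pair (f, g) agrees on 19 points; pair (f, h) on 20 points.
Points agreeing under (f, g) but not (f, h) = 5; under (f, h) but not (f, g) = 6.
Triple-agreement = agreement-in-(f, g) minus points that agree under (f, g) but not (f, h):
|Eq(f, g, h)| = 19 - 5 = 14
(cross-check via (f, h): 20 - 6 = 14.)

14


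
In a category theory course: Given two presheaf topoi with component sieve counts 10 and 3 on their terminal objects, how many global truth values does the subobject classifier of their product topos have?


In a product of presheaf topoi E_1 x E_2, the subobject classifier
is Omega = Omega_1 x Omega_2 (componentwise), so
|Omega(top)| = |Omega_1(top_1)| * |Omega_2(top_2)|.
= 10 * 3 = 30.

30


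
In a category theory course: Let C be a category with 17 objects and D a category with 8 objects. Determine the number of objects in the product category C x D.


The product category C x D has objects that are pairs (c, d).
Number of pairs = |Ob(C)| * |Ob(D)| = 17 * 8 = 136

136


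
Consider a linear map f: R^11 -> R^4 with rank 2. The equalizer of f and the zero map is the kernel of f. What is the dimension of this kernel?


The equalizer of f and the zero map is ker(f).
By the rank-nullity theorem: dim(ker(f)) = dim(domain) - rank(f).
dim(ker(f)) = 11 - 2 = 9

9


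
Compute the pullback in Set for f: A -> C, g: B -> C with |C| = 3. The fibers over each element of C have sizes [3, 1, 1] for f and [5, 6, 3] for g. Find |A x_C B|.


The pullback A x_C B consists of pairs (a, b) with f(a) = g(b).
For each element c in C, the fiber product has |f^-1(c)| * |g^-1(c)| elements.
Summing over C: 3 * 5 + 1 * 6 + 1 * 3
= 15 + 6 + 3 = 24

24


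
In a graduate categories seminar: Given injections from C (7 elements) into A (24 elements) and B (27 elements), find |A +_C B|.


The pushout A +_C B identifies the images of C in A and B.
|A +_C B| = |A| + |B| - |C| (for injections).
= 24 + 27 - 7 = 44

44


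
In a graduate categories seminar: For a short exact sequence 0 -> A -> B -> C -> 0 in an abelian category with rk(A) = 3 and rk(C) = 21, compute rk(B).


For a short exact sequence 0 -> A -> B -> C -> 0,
rank is additive: rank(B) = rank(A) + rank(C).
rank(B) = 3 + 21 = 24

24


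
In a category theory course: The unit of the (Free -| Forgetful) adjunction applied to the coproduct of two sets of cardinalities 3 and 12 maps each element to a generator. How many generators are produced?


The unit eta_X: X -> U(F(X)) of the Free-Forgetful adjunction
maps each element of X to a generator of F(X). For X = S + T (disjoint
union in Set), |S + T| = |S| + |T|.
Total mappings = 3 + 12 = 15.

15


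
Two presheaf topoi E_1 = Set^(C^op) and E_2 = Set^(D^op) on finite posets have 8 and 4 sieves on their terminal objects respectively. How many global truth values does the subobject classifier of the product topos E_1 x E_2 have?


In a product of presheaf topoi E_1 x E_2, the subobject classifier
is Omega = Omega_1 x Omega_2 (componentwise), so
|Omega(top)| = |Omega_1(top_1)| * |Omega_2(top_2)|.
= 8 * 4 = 32.

32


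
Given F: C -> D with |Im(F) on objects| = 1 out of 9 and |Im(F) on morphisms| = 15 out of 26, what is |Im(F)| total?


The image of F consists of distinct objects and distinct morphisms.
|Im(F)| on objects = 1
|Im(F)| on morphisms = 15
Total image cardinality = 1 + 15 = 16

16


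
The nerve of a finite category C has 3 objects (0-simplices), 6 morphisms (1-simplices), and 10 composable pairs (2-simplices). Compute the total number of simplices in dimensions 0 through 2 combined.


The 2-skeleton of the nerve N(C) consists of simplices in dimensions 0, 1, 2:
  |N(C)_0| = 3 (objects)
  |N(C)_1| = 6 (morphisms)
  |N(C)_2| = 10 (composable pairs)
Total = 3 + 6 + 10 = 19

19


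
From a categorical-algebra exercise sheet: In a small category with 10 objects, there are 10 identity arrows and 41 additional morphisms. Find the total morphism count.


Each object has an identity morphism, giving 10 identities.
Adding the 41 non-identity morphisms:
Total = 10 + 41 = 51

51


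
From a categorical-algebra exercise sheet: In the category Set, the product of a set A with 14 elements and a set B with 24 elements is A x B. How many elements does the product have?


In Set, the product A x B is the Cartesian product.
By the universal property, |A x B| = |A| * |B|.
|A x B| = 14 * 24 = 336

336


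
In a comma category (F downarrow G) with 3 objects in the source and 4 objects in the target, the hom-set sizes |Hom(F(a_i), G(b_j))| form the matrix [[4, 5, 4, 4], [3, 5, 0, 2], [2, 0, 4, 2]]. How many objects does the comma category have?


Objects of (F downarrow G) are triples (a, b, h: F(a)->G(b)).
The count equals the sum of all entries in the hom-matrix.
sum(row 0) = 17
sum(row 1) = 10
sum(row 2) = 8
Grand total = 35

35


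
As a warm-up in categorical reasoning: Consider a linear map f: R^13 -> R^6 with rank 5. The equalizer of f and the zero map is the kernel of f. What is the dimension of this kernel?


The equalizer of f and the zero map is ker(f).
By the rank-nullity theorem: dim(ker(f)) = dim(domain) - rank(f).
dim(ker(f)) = 13 - 5 = 8

8


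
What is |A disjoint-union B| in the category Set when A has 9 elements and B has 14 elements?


In Set, the coproduct A + B is the disjoint union.
|A + B| = |A| + |B| = 9 + 14 = 23

23


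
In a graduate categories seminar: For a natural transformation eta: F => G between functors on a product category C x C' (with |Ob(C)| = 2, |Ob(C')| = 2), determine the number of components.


A natural transformation eta: F => G assigns one component morphism per
object of the domain category.
The domain is the product category C x C', so
|Ob(C x C')| = |Ob(C)| * |Ob(C')| = 2 * 2 = 4.
Therefore eta has 4 component morphisms.

4


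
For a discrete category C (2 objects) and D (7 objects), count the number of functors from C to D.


A functor from a discrete category C to D is determined by
where each object maps. Each of the 2 objects of C can map
to any of the 7 objects of D independently.
Number of functors = 7^2 = 49

49


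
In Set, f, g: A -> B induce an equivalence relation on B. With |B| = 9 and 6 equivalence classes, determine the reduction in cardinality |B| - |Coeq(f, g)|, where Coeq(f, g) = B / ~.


The coequalizer Coeq(f, g) = B / ~ has one element per equivalence class.
|B| = 9, |Coeq(f, g)| = 6.
|B| - |Coeq(f, g)| = 9 - 6 = 3.

3


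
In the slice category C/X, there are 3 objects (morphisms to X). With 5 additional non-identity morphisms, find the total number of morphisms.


In the slice category C/X, objects are morphisms to X.
Identity morphisms: 3 (one per object of C/X).
Non-identity morphisms: 5.
Total = 3 + 5 = 8

8


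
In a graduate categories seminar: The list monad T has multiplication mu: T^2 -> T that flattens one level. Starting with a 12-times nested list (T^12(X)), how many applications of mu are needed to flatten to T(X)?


Each application of mu: T^2 -> T removes one layer of nesting.
Starting at depth 12 (i.e., T^12(X)), we need to reach T(X).
Number of mu applications = 12 - 1 = 11

11


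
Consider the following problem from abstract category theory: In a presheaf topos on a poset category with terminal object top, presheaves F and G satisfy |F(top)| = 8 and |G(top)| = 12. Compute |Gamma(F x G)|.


Global sections of a presheaf on a poset with terminal top satisfy
Gamma(H) ~ H(top). Presheaves admit pointwise products, so
(F x G)(top) = F(top) x G(top) (Cartesian product).
|Gamma(F x G)| = |F(top)| * |G(top)| = 8 * 12 = 96.

96


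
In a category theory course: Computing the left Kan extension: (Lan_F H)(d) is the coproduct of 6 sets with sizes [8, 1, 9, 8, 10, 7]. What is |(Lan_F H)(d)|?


Pointwise, the left Kan extension (Lan_F H)(d) is the colimit, indexed
by the comma category (F downarrow d), of H composed with the
projection (F downarrow d) -> C. Here that colimit is given
as a coproduct (disjoint union) of sets, so its cardinality is the
sum of the sizes of the summands.
Coproduct of sets with sizes: 8 + 1 + 9 + 8 + 10 + 7
= 43

43


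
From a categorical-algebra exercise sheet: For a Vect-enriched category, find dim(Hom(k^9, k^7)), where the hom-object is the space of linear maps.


In Vect-enriched categories, Hom(k^n, k^m) is the space of m x n matrices.
dim(Hom(k^9, k^7)) = 7 * 9 = 63

63


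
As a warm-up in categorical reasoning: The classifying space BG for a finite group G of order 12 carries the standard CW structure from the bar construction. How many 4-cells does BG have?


In the bar-construction CW model of BG, the n-cells are indexed by
n-tuples [g_1|...|g_n] of non-identity elements of G (degenerate
simplices with some g_i = e do not contribute cells), so there are
(|G| - 1)^n n-cells.
For dim = 4 with |G| = 12:
cells = (12 - 1)^4 = 11^4 = 14641

14641


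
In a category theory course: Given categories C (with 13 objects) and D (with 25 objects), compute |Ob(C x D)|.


The product category C x D has objects that are pairs (c, d).
Number of pairs = |Ob(C)| * |Ob(D)| = 13 * 25 = 325

325


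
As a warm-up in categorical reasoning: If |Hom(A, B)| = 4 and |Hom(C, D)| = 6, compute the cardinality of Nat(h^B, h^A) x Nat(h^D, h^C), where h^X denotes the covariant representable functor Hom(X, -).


By the Yoneda lemma, Nat(h^B, h^A) is isomorphic to Hom(A, B),
so |Nat(h^B, h^A)| = |Hom(A, B)| and |Nat(h^D, h^C)| = |Hom(C, D)|.
|Hom(A, B)| = 4, |Hom(C, D)| = 6.
|Nat(h^B, h^A) x Nat(h^D, h^C)| = 4 * 6 = 24

24


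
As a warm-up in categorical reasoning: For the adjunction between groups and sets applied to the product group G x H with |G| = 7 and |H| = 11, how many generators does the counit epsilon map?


The counit epsilon_K: F(U(K)) -> K of the Free-Forgetful adjunction
maps |K| generators of F(U(K)) into K. For K = G x H (the product group),
|G x H| = |G| * |H|.
Total generators mapped = 7 * 11 = 77.

77


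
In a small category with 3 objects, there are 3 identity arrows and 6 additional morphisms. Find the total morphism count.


Each object has an identity morphism, giving 3 identities.
Adding the 6 non-identity morphisms:
Total = 3 + 6 = 9

9


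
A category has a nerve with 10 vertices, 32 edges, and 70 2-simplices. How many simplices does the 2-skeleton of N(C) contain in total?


The 2-skeleton of the nerve N(C) consists of simplices in dimensions 0, 1, 2:
  |N(C)_0| = 10 (objects)
  |N(C)_1| = 32 (morphisms)
  |N(C)_2| = 70 (composable pairs)
Total = 10 + 32 + 70 = 112

112


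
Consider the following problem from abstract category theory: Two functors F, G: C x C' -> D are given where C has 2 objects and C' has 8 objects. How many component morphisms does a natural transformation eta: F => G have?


A natural transformation eta: F => G assigns one component morphism per
object of the domain category.
The domain is the product category C x C', so
|Ob(C x C')| = |Ob(C)| * |Ob(C')| = 2 * 8 = 16.
Therefore eta has 16 component morphisms.

16


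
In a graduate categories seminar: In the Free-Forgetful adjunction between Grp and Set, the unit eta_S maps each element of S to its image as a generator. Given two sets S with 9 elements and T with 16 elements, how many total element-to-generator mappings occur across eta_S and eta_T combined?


The unit eta_X: X -> U(F(X)) of the Free-Forgetful adjunction
maps each element of X to a generator of F(X). For X = S + T (disjoint
union in Set), |S + T| = |S| + |T|.
Total mappings = 9 + 16 = 25.

25


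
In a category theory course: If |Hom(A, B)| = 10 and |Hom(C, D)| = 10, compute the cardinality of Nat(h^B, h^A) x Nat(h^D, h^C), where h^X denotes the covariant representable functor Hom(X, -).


By the Yoneda lemma, Nat(h^B, h^A) is isomorphic to Hom(A, B),
so |Nat(h^B, h^A)| = |Hom(A, B)| and |Nat(h^D, h^C)| = |Hom(C, D)|.
|Hom(A, B)| = 10, |Hom(C, D)| = 10.
|Nat(h^B, h^A) x Nat(h^D, h^C)| = 10 * 10 = 100

100


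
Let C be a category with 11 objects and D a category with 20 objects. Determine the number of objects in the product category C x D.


The product category C x D has objects that are pairs (c, d).
Number of pairs = |Ob(C)| * |Ob(D)| = 11 * 20 = 220

220


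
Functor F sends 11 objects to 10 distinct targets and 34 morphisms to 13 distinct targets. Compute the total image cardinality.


The image of F consists of distinct objects and distinct morphisms.
|Im(F)| on objects = 10
|Im(F)| on morphisms = 13
Total image cardinality = 10 + 13 = 23

23


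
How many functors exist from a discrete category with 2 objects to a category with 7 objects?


A functor from a discrete category C to D is determined by
where each object maps. Each of the 2 objects of C can map
to any of the 7 objects of D independently.
Number of functors = 7^2 = 49

49


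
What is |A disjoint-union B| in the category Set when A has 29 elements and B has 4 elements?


In Set, the coproduct A + B is the disjoint union.
|A + B| = |A| + |B| = 29 + 4 = 33

33


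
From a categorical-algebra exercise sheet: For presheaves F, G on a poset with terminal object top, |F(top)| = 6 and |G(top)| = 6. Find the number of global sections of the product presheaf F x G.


Global sections of a presheaf on a poset with terminal top satisfy
Gamma(H) ~ H(top). Presheaves admit pointwise products, so
(F x G)(top) = F(top) x G(top) (Cartesian product).
|Gamma(F x G)| = |F(top)| * |G(top)| = 6 * 6 = 36.

36


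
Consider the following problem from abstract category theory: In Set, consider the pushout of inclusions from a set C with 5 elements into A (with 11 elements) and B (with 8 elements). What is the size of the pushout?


The pushout A +_C B identifies the images of C in A and B.
|A +_C B| = |A| + |B| - |C| (for injections).
= 11 + 8 - 5 = 14

14


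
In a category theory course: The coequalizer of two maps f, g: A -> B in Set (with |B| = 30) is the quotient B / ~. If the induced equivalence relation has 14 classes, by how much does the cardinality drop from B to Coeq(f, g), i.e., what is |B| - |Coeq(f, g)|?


The coequalizer Coeq(f, g) = B / ~ has one element per equivalence class.
|B| = 30, |Coeq(f, g)| = 14.
|B| - |Coeq(f, g)| = 30 - 14 = 16.

16


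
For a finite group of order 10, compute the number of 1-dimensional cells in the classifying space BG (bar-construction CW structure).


In the bar-construction CW model of BG, the n-cells are indexed by
n-tuples [g_1|...|g_n] of non-identity elements of G (degenerate
simplices with some g_i = e do not contribute cells), so there are
(|G| - 1)^n n-cells.
For dim = 1 with |G| = 10:
cells = (10 - 1)^1 = 9^1 = 9

9


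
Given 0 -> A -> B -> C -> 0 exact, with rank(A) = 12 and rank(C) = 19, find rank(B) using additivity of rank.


For a short exact sequence 0 -> A -> B -> C -> 0,
rank is additive: rank(B) = rank(A) + rank(C).
rank(B) = 12 + 19 = 31

31


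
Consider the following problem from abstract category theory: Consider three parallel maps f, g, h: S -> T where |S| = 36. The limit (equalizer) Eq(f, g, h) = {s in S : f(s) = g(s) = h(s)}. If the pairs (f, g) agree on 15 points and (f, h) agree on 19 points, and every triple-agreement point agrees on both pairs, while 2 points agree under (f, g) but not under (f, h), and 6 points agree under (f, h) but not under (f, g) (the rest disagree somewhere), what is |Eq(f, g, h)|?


Eq(f, g, h) is the triple-agreement set: points in S where all three
maps take the same value. Using inclusion-exclusion on the pairwise data:
Pair (f, g) agrees on 15 points; pair (f, h) on 19 points.
Points agreeing under (f, g) but not (f, h) = 2; under (f, h) but not (f, g) = 6.
Triple-agreement = agreement-in-(f, g) minus points that agree under (f, g) but not (f, h):
|Eq(f, g, h)| = 15 - 2 = 13
(cross-check via (f, h): 19 - 6 = 13.)

13


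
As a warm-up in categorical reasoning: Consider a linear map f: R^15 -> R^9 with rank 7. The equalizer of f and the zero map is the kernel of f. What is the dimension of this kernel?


The equalizer of f and the zero map is ker(f).
By the rank-nullity theorem: dim(ker(f)) = dim(domain) - rank(f).
dim(ker(f)) = 15 - 7 = 8

8


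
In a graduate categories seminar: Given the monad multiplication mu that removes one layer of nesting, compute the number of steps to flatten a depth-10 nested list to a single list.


Each application of mu: T^2 -> T removes one layer of nesting.
Starting at depth 10 (i.e., T^10(X)), we need to reach T(X).
Number of mu applications = 10 - 1 = 9

9


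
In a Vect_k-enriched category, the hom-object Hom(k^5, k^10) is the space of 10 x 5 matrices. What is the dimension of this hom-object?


In Vect-enriched categories, Hom(k^n, k^m) is the space of m x n matrices.
dim(Hom(k^5, k^10)) = 10 * 5 = 50

50


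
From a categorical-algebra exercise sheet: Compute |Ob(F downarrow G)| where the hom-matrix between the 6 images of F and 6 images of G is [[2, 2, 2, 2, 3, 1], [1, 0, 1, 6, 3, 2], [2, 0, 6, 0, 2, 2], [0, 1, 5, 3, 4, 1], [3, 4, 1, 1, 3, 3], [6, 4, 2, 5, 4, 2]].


Objects of (F downarrow G) are triples (a, b, h: F(a)->G(b)).
The count equals the sum of all entries in the hom-matrix.
sum(row 0) = 12
sum(row 1) = 13
sum(row 2) = 12
sum(row 3) = 14
sum(row 4) = 15
sum(row 5) = 23
Grand total = 89

89


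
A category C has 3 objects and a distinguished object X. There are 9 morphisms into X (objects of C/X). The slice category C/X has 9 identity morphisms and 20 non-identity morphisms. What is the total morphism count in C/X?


In the slice category C/X, objects are morphisms to X.
Identity morphisms: 9 (one per object of C/X).
Non-identity morphisms: 20.
Total = 9 + 20 = 29

29


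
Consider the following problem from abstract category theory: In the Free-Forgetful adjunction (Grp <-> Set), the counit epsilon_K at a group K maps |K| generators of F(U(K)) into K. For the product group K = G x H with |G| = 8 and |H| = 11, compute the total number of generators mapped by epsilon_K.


The counit epsilon_K: F(U(K)) -> K of the Free-Forgetful adjunction
maps |K| generators of F(U(K)) into K. For K = G x H (the product group),
|G x H| = |G| * |H|.
Total generators mapped = 8 * 11 = 88.

88


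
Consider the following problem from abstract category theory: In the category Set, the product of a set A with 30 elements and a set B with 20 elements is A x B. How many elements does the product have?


In Set, the product A x B is the Cartesian product.
By the universal property, |A x B| = |A| * |B|.
|A x B| = 30 * 20 = 600

600


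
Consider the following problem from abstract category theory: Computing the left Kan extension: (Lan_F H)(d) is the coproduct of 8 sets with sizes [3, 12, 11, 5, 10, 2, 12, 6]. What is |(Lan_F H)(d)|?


Pointwise, the left Kan extension (Lan_F H)(d) is the colimit, indexed
by the comma category (F downarrow d), of H composed with the
projection (F downarrow d) -> C. Here that colimit is given
as a coproduct (disjoint union) of sets, so its cardinality is the
sum of the sizes of the summands.
Coproduct of sets with sizes: 3 + 12 + 11 + 5 + 10 + 2 + 12 + 6
= 61

61


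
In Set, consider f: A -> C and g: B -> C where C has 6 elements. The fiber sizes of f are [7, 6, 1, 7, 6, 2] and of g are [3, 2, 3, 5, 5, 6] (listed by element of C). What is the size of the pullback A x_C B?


The pullback A x_C B consists of pairs (a, b) with f(a) = g(b).
For each element c in C, the fiber product has |f^-1(c)| * |g^-1(c)| elements.
Summing over C: 7 * 3 + 6 * 2 + 1 * 3 + 7 * 5 + 6 * 5 + 2 * 6
= 21 + 12 + 3 + 35 + 30 + 12 = 113

113


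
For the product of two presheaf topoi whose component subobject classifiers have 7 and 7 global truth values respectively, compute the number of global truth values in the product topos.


In a product of presheaf topoi E_1 x E_2, the subobject classifier
is Omega = Omega_1 x Omega_2 (componentwise), so
|Omega(top)| = |Omega_1(top_1)| * |Omega_2(top_2)|.
= 7 * 7 = 49.

49


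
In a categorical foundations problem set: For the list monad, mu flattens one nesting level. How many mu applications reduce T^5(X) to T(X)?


Each application of mu: T^2 -> T removes one layer of nesting.
Starting at depth 5 (i.e., T^5(X)), we need to reach T(X).
Number of mu applications = 5 - 1 = 4

4


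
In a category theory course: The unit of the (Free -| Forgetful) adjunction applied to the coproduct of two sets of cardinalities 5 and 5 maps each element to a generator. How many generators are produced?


The unit eta_X: X -> U(F(X)) of the Free-Forgetful adjunction
maps each element of X to a generator of F(X). For X = S + T (disjoint
union in Set), |S + T| = |S| + |T|.
Total mappings = 5 + 5 = 10.

10


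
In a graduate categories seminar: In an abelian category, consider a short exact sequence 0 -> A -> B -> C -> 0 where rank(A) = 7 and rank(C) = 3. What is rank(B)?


For a short exact sequence 0 -> A -> B -> C -> 0,
rank is additive: rank(B) = rank(A) + rank(C).
rank(B) = 7 + 3 = 10

10


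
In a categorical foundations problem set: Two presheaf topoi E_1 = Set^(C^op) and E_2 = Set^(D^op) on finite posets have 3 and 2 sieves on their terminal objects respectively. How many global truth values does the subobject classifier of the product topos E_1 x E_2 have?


In a product of presheaf topoi E_1 x E_2, the subobject classifier
is Omega = Omega_1 x Omega_2 (componentwise), so
|Omega(top)| = |Omega_1(top_1)| * |Omega_2(top_2)|.
= 3 * 2 = 6.

6


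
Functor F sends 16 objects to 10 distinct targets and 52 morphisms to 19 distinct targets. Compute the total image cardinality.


The image of F consists of distinct objects and distinct morphisms.
|Im(F)| on objects = 10
|Im(F)| on morphisms = 19
Total image cardinality = 10 + 19 = 29

29


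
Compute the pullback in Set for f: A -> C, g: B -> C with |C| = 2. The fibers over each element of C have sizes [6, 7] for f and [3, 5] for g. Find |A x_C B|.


The pullback A x_C B consists of pairs (a, b) with f(a) = g(b).
For each element c in C, the fiber product has |f^-1(c)| * |g^-1(c)| elements.
Summing over C: 6 * 3 + 7 * 5
= 18 + 35 = 53

53


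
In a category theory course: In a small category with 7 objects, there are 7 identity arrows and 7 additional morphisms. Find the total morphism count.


Each object has an identity morphism, giving 7 identities.
Adding the 7 non-identity morphisms:
Total = 7 + 7 = 14

14


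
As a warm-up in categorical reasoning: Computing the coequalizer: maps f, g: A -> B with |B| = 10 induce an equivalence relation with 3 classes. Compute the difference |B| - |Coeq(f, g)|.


The coequalizer Coeq(f, g) = B / ~ has one element per equivalence class.
|B| = 10, |Coeq(f, g)| = 3.
|B| - |Coeq(f, g)| = 10 - 3 = 7.

7


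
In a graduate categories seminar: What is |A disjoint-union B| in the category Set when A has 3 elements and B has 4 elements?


In Set, the coproduct A + B is the disjoint union.
|A + B| = |A| + |B| = 3 + 4 = 7

7


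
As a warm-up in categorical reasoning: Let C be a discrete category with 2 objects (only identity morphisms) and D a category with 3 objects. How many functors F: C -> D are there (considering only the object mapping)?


A functor from a discrete category C to D is determined by
where each object maps. Each of the 2 objects of C can map
to any of the 3 objects of D independently.
Number of functors = 3^2 = 9

9


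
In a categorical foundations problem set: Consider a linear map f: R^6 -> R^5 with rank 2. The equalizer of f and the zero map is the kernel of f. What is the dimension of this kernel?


The equalizer of f and the zero map is ker(f).
By the rank-nullity theorem: dim(ker(f)) = dim(domain) - rank(f).
dim(ker(f)) = 6 - 2 = 4

4


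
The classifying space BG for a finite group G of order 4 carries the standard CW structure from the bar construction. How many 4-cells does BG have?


In the bar-construction CW model of BG, the n-cells are indexed by
n-tuples [g_1|...|g_n] of non-identity elements of G (degenerate
simplices with some g_i = e do not contribute cells), so there are
(|G| - 1)^n n-cells.
For dim = 4 with |G| = 4:
cells = (4 - 1)^4 = 3^4 = 81

81


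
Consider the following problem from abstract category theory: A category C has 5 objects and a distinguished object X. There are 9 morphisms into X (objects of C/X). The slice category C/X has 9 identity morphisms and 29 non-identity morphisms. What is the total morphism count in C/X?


In the slice category C/X, objects are morphisms to X.
Identity morphisms: 9 (one per object of C/X).
Non-identity morphisms: 29.
Total = 9 + 29 = 38

38


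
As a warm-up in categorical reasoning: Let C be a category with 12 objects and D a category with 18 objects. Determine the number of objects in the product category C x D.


The product category C x D has objects that are pairs (c, d).
Number of pairs = |Ob(C)| * |Ob(D)| = 12 * 18 = 216

216


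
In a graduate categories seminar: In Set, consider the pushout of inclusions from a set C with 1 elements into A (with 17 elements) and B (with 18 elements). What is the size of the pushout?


The pushout A +_C B identifies the images of C in A and B.
|A +_C B| = |A| + |B| - |C| (for injections).
= 17 + 18 - 1 = 34

34


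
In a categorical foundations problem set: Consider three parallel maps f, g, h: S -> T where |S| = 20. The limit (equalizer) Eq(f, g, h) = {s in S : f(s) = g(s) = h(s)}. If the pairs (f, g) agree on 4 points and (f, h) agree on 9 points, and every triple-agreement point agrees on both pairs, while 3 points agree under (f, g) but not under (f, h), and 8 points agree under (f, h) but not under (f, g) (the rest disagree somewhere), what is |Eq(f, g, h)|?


Eq(f, g, h) is the triple-agreement set: points in S where all three
maps take the same value. Using inclusion-exclusion on the pairwise data:
Pair (f, g) agrees on 4 points; pair (f, h) on 9 points.
Points agreeing under (f, g) but not (f, h) = 3; under (f, h) but not (f, g) = 8.
Triple-agreement = agreement-in-(f, g) minus points that agree under (f, g) but not (f, h):
|Eq(f, g, h)| = 4 - 3 = 1
(cross-check via (f, h): 9 - 8 = 1.)

1


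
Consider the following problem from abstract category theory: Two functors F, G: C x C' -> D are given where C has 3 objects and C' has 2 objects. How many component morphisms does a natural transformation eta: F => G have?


A natural transformation eta: F => G assigns one component morphism per
object of the domain category.
The domain is the product category C x C', so
|Ob(C x C')| = |Ob(C)| * |Ob(C')| = 3 * 2 = 6.
Therefore eta has 6 component morphisms.

6


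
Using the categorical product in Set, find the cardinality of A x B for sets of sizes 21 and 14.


In Set, the product A x B is the Cartesian product.
By the universal property, |A x B| = |A| * |B|.
|A x B| = 21 * 14 = 294

294


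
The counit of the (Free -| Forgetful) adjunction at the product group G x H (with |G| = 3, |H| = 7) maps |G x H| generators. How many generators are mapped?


The counit epsilon_K: F(U(K)) -> K of the Free-Forgetful adjunction
maps |K| generators of F(U(K)) into K. For K = G x H (the product group),
|G x H| = |G| * |H|.
Total generators mapped = 3 * 7 = 21.

21


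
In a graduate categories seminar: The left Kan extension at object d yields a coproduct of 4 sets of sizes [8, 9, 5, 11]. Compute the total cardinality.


Pointwise, the left Kan extension (Lan_F H)(d) is the colimit, indexed
by the comma category (F downarrow d), of H composed with the
projection (F downarrow d) -> C. Here that colimit is given
as a coproduct (disjoint union) of sets, so its cardinality is the
sum of the sizes of the summands.
Coproduct of sets with sizes: 8 + 9 + 5 + 11
= 33

33


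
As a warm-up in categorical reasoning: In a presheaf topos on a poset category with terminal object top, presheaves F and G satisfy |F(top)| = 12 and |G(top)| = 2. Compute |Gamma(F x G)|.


Global sections of a presheaf on a poset with terminal top satisfy
Gamma(H) ~ H(top). Presheaves admit pointwise products, so
(F x G)(top) = F(top) x G(top) (Cartesian product).
|Gamma(F x G)| = |F(top)| * |G(top)| = 12 * 2 = 24.

24


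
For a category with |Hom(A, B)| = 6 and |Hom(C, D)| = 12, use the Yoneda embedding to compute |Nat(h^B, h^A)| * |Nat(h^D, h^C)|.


By the Yoneda lemma, Nat(h^B, h^A) is isomorphic to Hom(A, B),
so |Nat(h^B, h^A)| = |Hom(A, B)| and |Nat(h^D, h^C)| = |Hom(C, D)|.
|Hom(A, B)| = 6, |Hom(C, D)| = 12.
|Nat(h^B, h^A) x Nat(h^D, h^C)| = 6 * 12 = 72

72


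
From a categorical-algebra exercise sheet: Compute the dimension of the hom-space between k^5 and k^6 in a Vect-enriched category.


In Vect-enriched categories, Hom(k^n, k^m) is the space of m x n matrices.
dim(Hom(k^5, k^6)) = 6 * 5 = 30

30


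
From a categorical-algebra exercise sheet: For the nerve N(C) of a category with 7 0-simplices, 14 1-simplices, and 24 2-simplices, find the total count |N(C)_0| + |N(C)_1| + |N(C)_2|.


The 2-skeleton of the nerve N(C) consists of simplices in dimensions 0, 1, 2:
  |N(C)_0| = 7 (objects)
  |N(C)_1| = 14 (morphisms)
  |N(C)_2| = 24 (composable pairs)
Total = 7 + 14 + 24 = 45

45


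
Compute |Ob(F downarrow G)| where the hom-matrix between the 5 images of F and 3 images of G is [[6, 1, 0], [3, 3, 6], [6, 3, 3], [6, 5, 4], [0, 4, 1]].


Objects of (F downarrow G) are triples (a, b, h: F(a)->G(b)).
The count equals the sum of all entries in the hom-matrix.
sum(row 0) = 7
sum(row 1) = 12
sum(row 2) = 12
sum(row 3) = 15
sum(row 4) = 5
Grand total = 51

51


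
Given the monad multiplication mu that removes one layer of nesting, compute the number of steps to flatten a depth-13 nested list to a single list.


Each application of mu: T^2 -> T removes one layer of nesting.
Starting at depth 13 (i.e., T^13(X)), we need to reach T(X).
Number of mu applications = 13 - 1 = 12

12


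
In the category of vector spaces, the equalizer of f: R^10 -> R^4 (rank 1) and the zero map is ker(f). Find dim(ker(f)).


The equalizer of f and the zero map is ker(f).
By the rank-nullity theorem: dim(ker(f)) = dim(domain) - rank(f).
dim(ker(f)) = 10 - 1 = 9

9


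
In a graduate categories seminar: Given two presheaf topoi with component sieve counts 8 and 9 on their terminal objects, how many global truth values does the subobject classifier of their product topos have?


In a product of presheaf topoi E_1 x E_2, the subobject classifier
is Omega = Omega_1 x Omega_2 (componentwise), so
|Omega(top)| = |Omega_1(top_1)| * |Omega_2(top_2)|.
= 8 * 9 = 72.

72


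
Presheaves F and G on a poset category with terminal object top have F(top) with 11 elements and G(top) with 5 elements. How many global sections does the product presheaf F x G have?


Global sections of a presheaf on a poset with terminal top satisfy
Gamma(H) ~ H(top). Presheaves admit pointwise products, so
(F x G)(top) = F(top) x G(top) (Cartesian product).
|Gamma(F x G)| = |F(top)| * |G(top)| = 11 * 5 = 55.

55


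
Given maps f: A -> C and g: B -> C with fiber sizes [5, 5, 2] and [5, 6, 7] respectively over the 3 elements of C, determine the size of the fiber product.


The pullback A x_C B consists of pairs (a, b) with f(a) = g(b).
For each element c in C, the fiber product has |f^-1(c)| * |g^-1(c)| elements.
Summing over C: 5 * 5 + 5 * 6 + 2 * 7
= 25 + 30 + 14 = 69

69


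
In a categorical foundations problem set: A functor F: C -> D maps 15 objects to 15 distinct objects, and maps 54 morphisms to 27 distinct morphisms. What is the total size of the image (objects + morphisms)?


The image of F consists of distinct objects and distinct morphisms.
|Im(F)| on objects = 15
|Im(F)| on morphisms = 27
Total image cardinality = 15 + 27 = 42

42


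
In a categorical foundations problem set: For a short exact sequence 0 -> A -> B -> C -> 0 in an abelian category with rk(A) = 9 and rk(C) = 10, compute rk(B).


For a short exact sequence 0 -> A -> B -> C -> 0,
rank is additive: rank(B) = rank(A) + rank(C).
rank(B) = 9 + 10 = 19

19


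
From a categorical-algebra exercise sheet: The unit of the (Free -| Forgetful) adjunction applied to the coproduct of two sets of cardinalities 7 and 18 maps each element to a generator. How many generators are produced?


The unit eta_X: X -> U(F(X)) of the Free-Forgetful adjunction
maps each element of X to a generator of F(X). For X = S + T (disjoint
union in Set), |S + T| = |S| + |T|.
Total mappings = 7 + 18 = 25.

25


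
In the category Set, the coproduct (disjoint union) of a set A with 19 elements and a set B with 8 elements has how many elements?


In Set, the coproduct A + B is the disjoint union.
|A + B| = |A| + |B| = 19 + 8 = 27

27


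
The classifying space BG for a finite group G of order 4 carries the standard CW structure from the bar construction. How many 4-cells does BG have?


In the bar-construction CW model of BG, the n-cells are indexed by
n-tuples [g_1|...|g_n] of non-identity elements of G (degenerate
simplices with some g_i = e do not contribute cells), so there are
(|G| - 1)^n n-cells.
For dim = 4 with |G| = 4:
cells = (4 - 1)^4 = 3^4 = 81

81


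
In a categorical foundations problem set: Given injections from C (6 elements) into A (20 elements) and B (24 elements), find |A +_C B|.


The pushout A +_C B identifies the images of C in A and B.
|A +_C B| = |A| + |B| - |C| (for injections).
= 20 + 24 - 6 = 38

38


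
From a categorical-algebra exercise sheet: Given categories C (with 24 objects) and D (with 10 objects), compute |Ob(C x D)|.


The product category C x D has objects that are pairs (c, d).
Number of pairs = |Ob(C)| * |Ob(D)| = 24 * 10 = 240

240


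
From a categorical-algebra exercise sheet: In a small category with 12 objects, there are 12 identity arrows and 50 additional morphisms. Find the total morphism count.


Each object has an identity morphism, giving 12 identities.
Adding the 50 non-identity morphisms:
Total = 12 + 50 = 62

62


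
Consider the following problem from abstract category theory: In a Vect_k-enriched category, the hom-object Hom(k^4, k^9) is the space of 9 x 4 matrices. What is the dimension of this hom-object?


In Vect-enriched categories, Hom(k^n, k^m) is the space of m x n matrices.
dim(Hom(k^4, k^9)) = 9 * 4 = 36

36


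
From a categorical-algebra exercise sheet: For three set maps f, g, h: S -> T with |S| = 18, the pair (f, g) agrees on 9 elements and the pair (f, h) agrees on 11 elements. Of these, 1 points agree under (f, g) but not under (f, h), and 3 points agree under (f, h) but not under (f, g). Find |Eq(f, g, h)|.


Eq(f, g, h) is the triple-agreement set: points in S where all three
maps take the same value. Using inclusion-exclusion on the pairwise data:
Pair (f, g) agrees on 9 points; pair (f, h) on 11 points.
Points agreeing under (f, g) but not (f, h) = 1; under (f, h) but not (f, g) = 3.
Triple-agreement = agreement-in-(f, g) minus points that agree under (f, g) but not (f, h):
|Eq(f, g, h)| = 9 - 1 = 8
(cross-check via (f, h): 11 - 3 = 8.)

8


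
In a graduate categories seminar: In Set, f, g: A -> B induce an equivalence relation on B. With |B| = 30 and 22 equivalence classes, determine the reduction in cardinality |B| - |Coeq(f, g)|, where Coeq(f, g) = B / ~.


The coequalizer Coeq(f, g) = B / ~ has one element per equivalence class.
|B| = 30, |Coeq(f, g)| = 22.
|B| - |Coeq(f, g)| = 30 - 22 = 8.

8
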